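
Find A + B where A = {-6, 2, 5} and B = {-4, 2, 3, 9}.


A + B = {a + b : a ∈ A, b ∈ B}.
Enumerate all |A|·|B| = 3·4 = 12 pairs (a, b) and collect distinct sums.
a = -6: -6+-4=-10, -6+2=-4, -6+3=-3, -6+9=3
a = 2: 2+-4=-2, 2+2=4, 2+3=5, 2+9=11
a = 5: 5+-4=1, 5+2=7, 5+3=8, 5+9=14
Collecting distinct sums: A + B = {-10, -4, -3, -2, 1, 3, 4, 5, 7, 8, 11, 14}
|A + B| = 12

A + B = {-10, -4, -3, -2, 1, 3, 4, 5, 7, 8, 11, 14}


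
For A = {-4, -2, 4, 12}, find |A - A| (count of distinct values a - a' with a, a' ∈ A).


A - A = {a - a' : a, a' ∈ A}; |A| = 4.
Bounds: 2|A|-1 ≤ |A - A| ≤ |A|² - |A| + 1, i.e. 7 ≤ |A - A| ≤ 13.
Note: 0 ∈ A - A always (from a - a). The set is symmetric: if d ∈ A - A then -d ∈ A - A.
Enumerate nonzero differences d = a - a' with a > a' (then include -d):
Positive differences: {2, 6, 8, 14, 16}
Full difference set: {0} ∪ (positive diffs) ∪ (negative diffs).
|A - A| = 1 + 2·5 = 11 (matches direct enumeration: 11).

|A - A| = 11


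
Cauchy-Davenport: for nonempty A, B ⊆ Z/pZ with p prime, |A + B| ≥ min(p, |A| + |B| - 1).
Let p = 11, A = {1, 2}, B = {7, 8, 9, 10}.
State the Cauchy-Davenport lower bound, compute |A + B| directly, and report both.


Cauchy-Davenport: |A + B| ≥ min(p, |A| + |B| - 1) for A, B nonempty in Z/pZ.
|A| = 2, |B| = 4, p = 11.
CD lower bound = min(11, 2 + 4 - 1) = min(11, 5) = 5.
Compute A + B mod 11 directly:
a = 1: 1+7=8, 1+8=9, 1+9=10, 1+10=0
a = 2: 2+7=9, 2+8=10, 2+9=0, 2+10=1
A + B = {0, 1, 8, 9, 10}, so |A + B| = 5.
Verify: 5 ≥ 5? Yes ✓.

CD lower bound = 5, actual |A + B| = 5.


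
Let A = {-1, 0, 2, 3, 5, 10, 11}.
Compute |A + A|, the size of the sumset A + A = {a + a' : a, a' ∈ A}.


A + A = {a + a' : a, a' ∈ A}; |A| = 7.
General bounds: 2|A| - 1 ≤ |A + A| ≤ |A|(|A|+1)/2, i.e. 13 ≤ |A + A| ≤ 28.
Lower bound 2|A|-1 is attained iff A is an arithmetic progression.
Enumerate sums a + a' for a ≤ a' (symmetric, so this suffices):
a = -1: -1+-1=-2, -1+0=-1, -1+2=1, -1+3=2, -1+5=4, -1+10=9, -1+11=10
a = 0: 0+0=0, 0+2=2, 0+3=3, 0+5=5, 0+10=10, 0+11=11
a = 2: 2+2=4, 2+3=5, 2+5=7, 2+10=12, 2+11=13
a = 3: 3+3=6, 3+5=8, 3+10=13, 3+11=14
a = 5: 5+5=10, 5+10=15, 5+11=16
a = 10: 10+10=20, 10+11=21
a = 11: 11+11=22
Distinct sums: {-2, -1, 0, 1, 2, 3, 4, 5, 6, 7, 8, 9, 10, 11, 12, 13, 14, 15, 16, 20, 21, 22}
|A + A| = 22

|A + A| = 22


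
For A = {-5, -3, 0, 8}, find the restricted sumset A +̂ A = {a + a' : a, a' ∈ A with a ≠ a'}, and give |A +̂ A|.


Restricted sumset: A +̂ A = {a + a' : a ∈ A, a' ∈ A, a ≠ a'}.
Equivalently, take A + A and drop any sum 2a that is achievable ONLY as a + a for a ∈ A (i.e. sums representable only with equal summands).
Enumerate pairs (a, a') with a < a' (symmetric, so each unordered pair gives one sum; this covers all a ≠ a'):
  -5 + -3 = -8
  -5 + 0 = -5
  -5 + 8 = 3
  -3 + 0 = -3
  -3 + 8 = 5
  0 + 8 = 8
Collected distinct sums: {-8, -5, -3, 3, 5, 8}
|A +̂ A| = 6
(Reference bound: |A +̂ A| ≥ 2|A| - 3 for |A| ≥ 2, with |A| = 4 giving ≥ 5.)

|A +̂ A| = 6


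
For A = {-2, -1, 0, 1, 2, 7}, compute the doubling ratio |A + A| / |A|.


|A| = 6.
Compute A + A by enumerating all 36 pairs.
A + A = {-4, -3, -2, -1, 0, 1, 2, 3, 4, 5, 6, 7, 8, 9, 14}, so |A + A| = 15.
K = |A + A| / |A| = 15/6 = 5/2 ≈ 2.5000.
Reference: AP of size 6 gives K = 11/6 ≈ 1.8333; a fully generic set of size 6 gives K ≈ 3.5000.

|A| = 6, |A + A| = 15, K = 15/6 = 5/2.


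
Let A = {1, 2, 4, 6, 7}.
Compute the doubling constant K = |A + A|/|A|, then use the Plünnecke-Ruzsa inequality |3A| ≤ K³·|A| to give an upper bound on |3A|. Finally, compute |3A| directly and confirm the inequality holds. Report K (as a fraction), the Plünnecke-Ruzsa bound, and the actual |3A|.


|A| = 5.
Step 1: Compute A + A by enumerating all 25 pairs.
A + A = {2, 3, 4, 5, 6, 7, 8, 9, 10, 11, 12, 13, 14}, so |A + A| = 13.
Step 2: Doubling constant K = |A + A|/|A| = 13/5 = 13/5 ≈ 2.6000.
Step 3: Plünnecke-Ruzsa gives |3A| ≤ K³·|A| = (2.6000)³ · 5 ≈ 87.8800.
Step 4: Compute 3A = A + A + A directly by enumerating all triples (a,b,c) ∈ A³; |3A| = 19.
Step 5: Check 19 ≤ 87.8800? Yes ✓.

K = 13/5, Plünnecke-Ruzsa bound K³|A| ≈ 87.8800, |3A| = 19, inequality holds.


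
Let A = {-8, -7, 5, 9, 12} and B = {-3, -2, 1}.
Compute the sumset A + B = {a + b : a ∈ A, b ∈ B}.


A + B = {a + b : a ∈ A, b ∈ B}.
Enumerate all |A|·|B| = 5·3 = 15 pairs (a, b) and collect distinct sums.
a = -8: -8+-3=-11, -8+-2=-10, -8+1=-7
a = -7: -7+-3=-10, -7+-2=-9, -7+1=-6
a = 5: 5+-3=2, 5+-2=3, 5+1=6
a = 9: 9+-3=6, 9+-2=7, 9+1=10
a = 12: 12+-3=9, 12+-2=10, 12+1=13
Collecting distinct sums: A + B = {-11, -10, -9, -7, -6, 2, 3, 6, 7, 9, 10, 13}
|A + B| = 12

A + B = {-11, -10, -9, -7, -6, 2, 3, 6, 7, 9, 10, 13}


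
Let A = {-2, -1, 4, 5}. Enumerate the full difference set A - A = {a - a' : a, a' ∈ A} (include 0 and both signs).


A - A = {a - a' : a, a' ∈ A}.
Compute a - a' for each ordered pair (a, a'):
a = -2: -2--2=0, -2--1=-1, -2-4=-6, -2-5=-7
a = -1: -1--2=1, -1--1=0, -1-4=-5, -1-5=-6
a = 4: 4--2=6, 4--1=5, 4-4=0, 4-5=-1
a = 5: 5--2=7, 5--1=6, 5-4=1, 5-5=0
Collecting distinct values (and noting 0 appears from a-a):
A - A = {-7, -6, -5, -1, 0, 1, 5, 6, 7}
|A - A| = 9

A - A = {-7, -6, -5, -1, 0, 1, 5, 6, 7}


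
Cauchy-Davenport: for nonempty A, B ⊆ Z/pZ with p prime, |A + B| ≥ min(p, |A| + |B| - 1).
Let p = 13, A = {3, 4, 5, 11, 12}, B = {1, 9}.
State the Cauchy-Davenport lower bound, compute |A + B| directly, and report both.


Cauchy-Davenport: |A + B| ≥ min(p, |A| + |B| - 1) for A, B nonempty in Z/pZ.
|A| = 5, |B| = 2, p = 13.
CD lower bound = min(13, 5 + 2 - 1) = min(13, 6) = 6.
Compute A + B mod 13 directly:
a = 3: 3+1=4, 3+9=12
a = 4: 4+1=5, 4+9=0
a = 5: 5+1=6, 5+9=1
a = 11: 11+1=12, 11+9=7
a = 12: 12+1=0, 12+9=8
A + B = {0, 1, 4, 5, 6, 7, 8, 12}, so |A + B| = 8.
Verify: 8 ≥ 6? Yes ✓.

CD lower bound = 6, actual |A + B| = 8.


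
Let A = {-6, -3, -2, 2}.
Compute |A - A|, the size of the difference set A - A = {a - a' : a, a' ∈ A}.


A - A = {a - a' : a, a' ∈ A}; |A| = 4.
Bounds: 2|A|-1 ≤ |A - A| ≤ |A|² - |A| + 1, i.e. 7 ≤ |A - A| ≤ 13.
Note: 0 ∈ A - A always (from a - a). The set is symmetric: if d ∈ A - A then -d ∈ A - A.
Enumerate nonzero differences d = a - a' with a > a' (then include -d):
Positive differences: {1, 3, 4, 5, 8}
Full difference set: {0} ∪ (positive diffs) ∪ (negative diffs).
|A - A| = 1 + 2·5 = 11 (matches direct enumeration: 11).

|A - A| = 11


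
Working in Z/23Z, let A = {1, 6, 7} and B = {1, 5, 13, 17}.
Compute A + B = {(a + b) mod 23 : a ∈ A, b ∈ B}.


Work in Z/23Z: reduce every sum a + b modulo 23.
Enumerate all 12 pairs:
a = 1: 1+1=2, 1+5=6, 1+13=14, 1+17=18
a = 6: 6+1=7, 6+5=11, 6+13=19, 6+17=0
a = 7: 7+1=8, 7+5=12, 7+13=20, 7+17=1
Distinct residues collected: {0, 1, 2, 6, 7, 8, 11, 12, 14, 18, 19, 20}
|A + B| = 12 (out of 23 total residues).

A + B = {0, 1, 2, 6, 7, 8, 11, 12, 14, 18, 19, 20}


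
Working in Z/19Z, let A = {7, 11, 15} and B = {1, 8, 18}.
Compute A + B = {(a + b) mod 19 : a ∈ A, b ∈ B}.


Work in Z/19Z: reduce every sum a + b modulo 19.
Enumerate all 9 pairs:
a = 7: 7+1=8, 7+8=15, 7+18=6
a = 11: 11+1=12, 11+8=0, 11+18=10
a = 15: 15+1=16, 15+8=4, 15+18=14
Distinct residues collected: {0, 4, 6, 8, 10, 12, 14, 15, 16}
|A + B| = 9 (out of 19 total residues).

A + B = {0, 4, 6, 8, 10, 12, 14, 15, 16}


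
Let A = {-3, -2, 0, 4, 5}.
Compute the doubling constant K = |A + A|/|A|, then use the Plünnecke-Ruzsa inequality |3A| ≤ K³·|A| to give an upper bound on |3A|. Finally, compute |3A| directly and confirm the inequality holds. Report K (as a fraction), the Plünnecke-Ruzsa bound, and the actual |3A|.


|A| = 5.
Step 1: Compute A + A by enumerating all 25 pairs.
A + A = {-6, -5, -4, -3, -2, 0, 1, 2, 3, 4, 5, 8, 9, 10}, so |A + A| = 14.
Step 2: Doubling constant K = |A + A|/|A| = 14/5 = 14/5 ≈ 2.8000.
Step 3: Plünnecke-Ruzsa gives |3A| ≤ K³·|A| = (2.8000)³ · 5 ≈ 109.7600.
Step 4: Compute 3A = A + A + A directly by enumerating all triples (a,b,c) ∈ A³; |3A| = 24.
Step 5: Check 24 ≤ 109.7600? Yes ✓.

K = 14/5, Plünnecke-Ruzsa bound K³|A| ≈ 109.7600, |3A| = 24, inequality holds.


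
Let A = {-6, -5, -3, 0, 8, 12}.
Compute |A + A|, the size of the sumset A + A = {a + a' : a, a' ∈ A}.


A + A = {a + a' : a, a' ∈ A}; |A| = 6.
General bounds: 2|A| - 1 ≤ |A + A| ≤ |A|(|A|+1)/2, i.e. 11 ≤ |A + A| ≤ 21.
Lower bound 2|A|-1 is attained iff A is an arithmetic progression.
Enumerate sums a + a' for a ≤ a' (symmetric, so this suffices):
a = -6: -6+-6=-12, -6+-5=-11, -6+-3=-9, -6+0=-6, -6+8=2, -6+12=6
a = -5: -5+-5=-10, -5+-3=-8, -5+0=-5, -5+8=3, -5+12=7
a = -3: -3+-3=-6, -3+0=-3, -3+8=5, -3+12=9
a = 0: 0+0=0, 0+8=8, 0+12=12
a = 8: 8+8=16, 8+12=20
a = 12: 12+12=24
Distinct sums: {-12, -11, -10, -9, -8, -6, -5, -3, 0, 2, 3, 5, 6, 7, 8, 9, 12, 16, 20, 24}
|A + A| = 20

|A + A| = 20


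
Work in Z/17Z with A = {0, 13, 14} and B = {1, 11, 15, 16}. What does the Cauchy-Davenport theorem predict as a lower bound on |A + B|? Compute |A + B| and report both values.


Cauchy-Davenport: |A + B| ≥ min(p, |A| + |B| - 1) for A, B nonempty in Z/pZ.
|A| = 3, |B| = 4, p = 17.
CD lower bound = min(17, 3 + 4 - 1) = min(17, 6) = 6.
Compute A + B mod 17 directly:
a = 0: 0+1=1, 0+11=11, 0+15=15, 0+16=16
a = 13: 13+1=14, 13+11=7, 13+15=11, 13+16=12
a = 14: 14+1=15, 14+11=8, 14+15=12, 14+16=13
A + B = {1, 7, 8, 11, 12, 13, 14, 15, 16}, so |A + B| = 9.
Verify: 9 ≥ 6? Yes ✓.

CD lower bound = 6, actual |A + B| = 9.


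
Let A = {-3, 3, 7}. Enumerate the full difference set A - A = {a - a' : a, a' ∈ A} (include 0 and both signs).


A - A = {a - a' : a, a' ∈ A}.
Compute a - a' for each ordered pair (a, a'):
a = -3: -3--3=0, -3-3=-6, -3-7=-10
a = 3: 3--3=6, 3-3=0, 3-7=-4
a = 7: 7--3=10, 7-3=4, 7-7=0
Collecting distinct values (and noting 0 appears from a-a):
A - A = {-10, -6, -4, 0, 4, 6, 10}
|A - A| = 7

A - A = {-10, -6, -4, 0, 4, 6, 10}


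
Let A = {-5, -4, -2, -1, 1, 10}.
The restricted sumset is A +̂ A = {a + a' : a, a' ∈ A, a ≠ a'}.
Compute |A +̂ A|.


Restricted sumset: A +̂ A = {a + a' : a ∈ A, a' ∈ A, a ≠ a'}.
Equivalently, take A + A and drop any sum 2a that is achievable ONLY as a + a for a ∈ A (i.e. sums representable only with equal summands).
Enumerate pairs (a, a') with a < a' (symmetric, so each unordered pair gives one sum; this covers all a ≠ a'):
  -5 + -4 = -9
  -5 + -2 = -7
  -5 + -1 = -6
  -5 + 1 = -4
  -5 + 10 = 5
  -4 + -2 = -6
  -4 + -1 = -5
  -4 + 1 = -3
  -4 + 10 = 6
  -2 + -1 = -3
  -2 + 1 = -1
  -2 + 10 = 8
  -1 + 1 = 0
  -1 + 10 = 9
  1 + 10 = 11
Collected distinct sums: {-9, -7, -6, -5, -4, -3, -1, 0, 5, 6, 8, 9, 11}
|A +̂ A| = 13
(Reference bound: |A +̂ A| ≥ 2|A| - 3 for |A| ≥ 2, with |A| = 6 giving ≥ 9.)

|A +̂ A| = 13


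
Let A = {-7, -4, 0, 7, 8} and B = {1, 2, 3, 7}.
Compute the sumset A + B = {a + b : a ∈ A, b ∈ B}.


A + B = {a + b : a ∈ A, b ∈ B}.
Enumerate all |A|·|B| = 5·4 = 20 pairs (a, b) and collect distinct sums.
a = -7: -7+1=-6, -7+2=-5, -7+3=-4, -7+7=0
a = -4: -4+1=-3, -4+2=-2, -4+3=-1, -4+7=3
a = 0: 0+1=1, 0+2=2, 0+3=3, 0+7=7
a = 7: 7+1=8, 7+2=9, 7+3=10, 7+7=14
a = 8: 8+1=9, 8+2=10, 8+3=11, 8+7=15
Collecting distinct sums: A + B = {-6, -5, -4, -3, -2, -1, 0, 1, 2, 3, 7, 8, 9, 10, 11, 14, 15}
|A + B| = 17

A + B = {-6, -5, -4, -3, -2, -1, 0, 1, 2, 3, 7, 8, 9, 10, 11, 14, 15}


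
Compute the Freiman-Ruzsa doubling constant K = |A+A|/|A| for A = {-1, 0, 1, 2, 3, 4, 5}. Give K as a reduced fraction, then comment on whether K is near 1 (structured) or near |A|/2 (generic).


|A| = 7.
Compute A + A by enumerating all 49 pairs.
A + A = {-2, -1, 0, 1, 2, 3, 4, 5, 6, 7, 8, 9, 10}, so |A + A| = 13.
K = |A + A| / |A| = 13/7 (already in lowest terms) ≈ 1.8571.
Reference: AP of size 7 gives K = 13/7 ≈ 1.8571; a fully generic set of size 7 gives K ≈ 4.0000.

|A| = 7, |A + A| = 13, K = 13/7.


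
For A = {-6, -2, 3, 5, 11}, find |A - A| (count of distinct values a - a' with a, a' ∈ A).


A - A = {a - a' : a, a' ∈ A}; |A| = 5.
Bounds: 2|A|-1 ≤ |A - A| ≤ |A|² - |A| + 1, i.e. 9 ≤ |A - A| ≤ 21.
Note: 0 ∈ A - A always (from a - a). The set is symmetric: if d ∈ A - A then -d ∈ A - A.
Enumerate nonzero differences d = a - a' with a > a' (then include -d):
Positive differences: {2, 4, 5, 6, 7, 8, 9, 11, 13, 17}
Full difference set: {0} ∪ (positive diffs) ∪ (negative diffs).
|A - A| = 1 + 2·10 = 21 (matches direct enumeration: 21).

|A - A| = 21


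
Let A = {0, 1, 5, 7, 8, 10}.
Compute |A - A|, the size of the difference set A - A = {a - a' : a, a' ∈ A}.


A - A = {a - a' : a, a' ∈ A}; |A| = 6.
Bounds: 2|A|-1 ≤ |A - A| ≤ |A|² - |A| + 1, i.e. 11 ≤ |A - A| ≤ 31.
Note: 0 ∈ A - A always (from a - a). The set is symmetric: if d ∈ A - A then -d ∈ A - A.
Enumerate nonzero differences d = a - a' with a > a' (then include -d):
Positive differences: {1, 2, 3, 4, 5, 6, 7, 8, 9, 10}
Full difference set: {0} ∪ (positive diffs) ∪ (negative diffs).
|A - A| = 1 + 2·10 = 21 (matches direct enumeration: 21).

|A - A| = 21


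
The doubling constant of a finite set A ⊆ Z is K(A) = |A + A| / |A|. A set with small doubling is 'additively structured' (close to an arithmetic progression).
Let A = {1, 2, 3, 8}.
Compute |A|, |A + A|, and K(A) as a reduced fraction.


|A| = 4.
Compute A + A by enumerating all 16 pairs.
A + A = {2, 3, 4, 5, 6, 9, 10, 11, 16}, so |A + A| = 9.
K = |A + A| / |A| = 9/4 (already in lowest terms) ≈ 2.2500.
Reference: AP of size 4 gives K = 7/4 ≈ 1.7500; a fully generic set of size 4 gives K ≈ 2.5000.

|A| = 4, |A + A| = 9, K = 9/4.


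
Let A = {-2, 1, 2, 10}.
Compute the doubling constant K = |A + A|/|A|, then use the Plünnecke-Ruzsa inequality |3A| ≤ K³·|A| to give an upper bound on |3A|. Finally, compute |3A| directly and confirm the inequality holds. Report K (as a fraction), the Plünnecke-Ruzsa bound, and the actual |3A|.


|A| = 4.
Step 1: Compute A + A by enumerating all 16 pairs.
A + A = {-4, -1, 0, 2, 3, 4, 8, 11, 12, 20}, so |A + A| = 10.
Step 2: Doubling constant K = |A + A|/|A| = 10/4 = 10/4 ≈ 2.5000.
Step 3: Plünnecke-Ruzsa gives |3A| ≤ K³·|A| = (2.5000)³ · 4 ≈ 62.5000.
Step 4: Compute 3A = A + A + A directly by enumerating all triples (a,b,c) ∈ A³; |3A| = 19.
Step 5: Check 19 ≤ 62.5000? Yes ✓.

K = 10/4, Plünnecke-Ruzsa bound K³|A| ≈ 62.5000, |3A| = 19, inequality holds.


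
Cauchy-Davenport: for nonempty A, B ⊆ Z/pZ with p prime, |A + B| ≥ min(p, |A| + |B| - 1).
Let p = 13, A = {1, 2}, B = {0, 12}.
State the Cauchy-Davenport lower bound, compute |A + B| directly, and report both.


Cauchy-Davenport: |A + B| ≥ min(p, |A| + |B| - 1) for A, B nonempty in Z/pZ.
|A| = 2, |B| = 2, p = 13.
CD lower bound = min(13, 2 + 2 - 1) = min(13, 3) = 3.
Compute A + B mod 13 directly:
a = 1: 1+0=1, 1+12=0
a = 2: 2+0=2, 2+12=1
A + B = {0, 1, 2}, so |A + B| = 3.
Verify: 3 ≥ 3? Yes ✓.

CD lower bound = 3, actual |A + B| = 3.


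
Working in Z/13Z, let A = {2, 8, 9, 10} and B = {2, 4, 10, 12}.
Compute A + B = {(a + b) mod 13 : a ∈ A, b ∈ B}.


Work in Z/13Z: reduce every sum a + b modulo 13.
Enumerate all 16 pairs:
a = 2: 2+2=4, 2+4=6, 2+10=12, 2+12=1
a = 8: 8+2=10, 8+4=12, 8+10=5, 8+12=7
a = 9: 9+2=11, 9+4=0, 9+10=6, 9+12=8
a = 10: 10+2=12, 10+4=1, 10+10=7, 10+12=9
Distinct residues collected: {0, 1, 4, 5, 6, 7, 8, 9, 10, 11, 12}
|A + B| = 11 (out of 13 total residues).

A + B = {0, 1, 4, 5, 6, 7, 8, 9, 10, 11, 12}


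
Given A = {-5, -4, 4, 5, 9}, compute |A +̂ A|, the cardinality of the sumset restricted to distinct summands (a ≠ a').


Restricted sumset: A +̂ A = {a + a' : a ∈ A, a' ∈ A, a ≠ a'}.
Equivalently, take A + A and drop any sum 2a that is achievable ONLY as a + a for a ∈ A (i.e. sums representable only with equal summands).
Enumerate pairs (a, a') with a < a' (symmetric, so each unordered pair gives one sum; this covers all a ≠ a'):
  -5 + -4 = -9
  -5 + 4 = -1
  -5 + 5 = 0
  -5 + 9 = 4
  -4 + 4 = 0
  -4 + 5 = 1
  -4 + 9 = 5
  4 + 5 = 9
  4 + 9 = 13
  5 + 9 = 14
Collected distinct sums: {-9, -1, 0, 1, 4, 5, 9, 13, 14}
|A +̂ A| = 9
(Reference bound: |A +̂ A| ≥ 2|A| - 3 for |A| ≥ 2, with |A| = 5 giving ≥ 7.)

|A +̂ A| = 9


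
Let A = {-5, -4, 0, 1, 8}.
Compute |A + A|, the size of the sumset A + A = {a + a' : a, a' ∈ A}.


A + A = {a + a' : a, a' ∈ A}; |A| = 5.
General bounds: 2|A| - 1 ≤ |A + A| ≤ |A|(|A|+1)/2, i.e. 9 ≤ |A + A| ≤ 15.
Lower bound 2|A|-1 is attained iff A is an arithmetic progression.
Enumerate sums a + a' for a ≤ a' (symmetric, so this suffices):
a = -5: -5+-5=-10, -5+-4=-9, -5+0=-5, -5+1=-4, -5+8=3
a = -4: -4+-4=-8, -4+0=-4, -4+1=-3, -4+8=4
a = 0: 0+0=0, 0+1=1, 0+8=8
a = 1: 1+1=2, 1+8=9
a = 8: 8+8=16
Distinct sums: {-10, -9, -8, -5, -4, -3, 0, 1, 2, 3, 4, 8, 9, 16}
|A + A| = 14

|A + A| = 14


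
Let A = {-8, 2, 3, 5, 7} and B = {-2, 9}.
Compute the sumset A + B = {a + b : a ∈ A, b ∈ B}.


A + B = {a + b : a ∈ A, b ∈ B}.
Enumerate all |A|·|B| = 5·2 = 10 pairs (a, b) and collect distinct sums.
a = -8: -8+-2=-10, -8+9=1
a = 2: 2+-2=0, 2+9=11
a = 3: 3+-2=1, 3+9=12
a = 5: 5+-2=3, 5+9=14
a = 7: 7+-2=5, 7+9=16
Collecting distinct sums: A + B = {-10, 0, 1, 3, 5, 11, 12, 14, 16}
|A + B| = 9

A + B = {-10, 0, 1, 3, 5, 11, 12, 14, 16}


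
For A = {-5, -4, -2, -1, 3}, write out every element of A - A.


A - A = {a - a' : a, a' ∈ A}.
Compute a - a' for each ordered pair (a, a'):
a = -5: -5--5=0, -5--4=-1, -5--2=-3, -5--1=-4, -5-3=-8
a = -4: -4--5=1, -4--4=0, -4--2=-2, -4--1=-3, -4-3=-7
a = -2: -2--5=3, -2--4=2, -2--2=0, -2--1=-1, -2-3=-5
a = -1: -1--5=4, -1--4=3, -1--2=1, -1--1=0, -1-3=-4
a = 3: 3--5=8, 3--4=7, 3--2=5, 3--1=4, 3-3=0
Collecting distinct values (and noting 0 appears from a-a):
A - A = {-8, -7, -5, -4, -3, -2, -1, 0, 1, 2, 3, 4, 5, 7, 8}
|A - A| = 15

A - A = {-8, -7, -5, -4, -3, -2, -1, 0, 1, 2, 3, 4, 5, 7, 8}


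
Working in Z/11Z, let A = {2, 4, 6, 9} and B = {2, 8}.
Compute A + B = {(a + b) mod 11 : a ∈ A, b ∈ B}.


Work in Z/11Z: reduce every sum a + b modulo 11.
Enumerate all 8 pairs:
a = 2: 2+2=4, 2+8=10
a = 4: 4+2=6, 4+8=1
a = 6: 6+2=8, 6+8=3
a = 9: 9+2=0, 9+8=6
Distinct residues collected: {0, 1, 3, 4, 6, 8, 10}
|A + B| = 7 (out of 11 total residues).

A + B = {0, 1, 3, 4, 6, 8, 10}


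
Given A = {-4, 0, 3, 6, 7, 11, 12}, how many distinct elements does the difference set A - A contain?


A - A = {a - a' : a, a' ∈ A}; |A| = 7.
Bounds: 2|A|-1 ≤ |A - A| ≤ |A|² - |A| + 1, i.e. 13 ≤ |A - A| ≤ 43.
Note: 0 ∈ A - A always (from a - a). The set is symmetric: if d ∈ A - A then -d ∈ A - A.
Enumerate nonzero differences d = a - a' with a > a' (then include -d):
Positive differences: {1, 3, 4, 5, 6, 7, 8, 9, 10, 11, 12, 15, 16}
Full difference set: {0} ∪ (positive diffs) ∪ (negative diffs).
|A - A| = 1 + 2·13 = 27 (matches direct enumeration: 27).

|A - A| = 27


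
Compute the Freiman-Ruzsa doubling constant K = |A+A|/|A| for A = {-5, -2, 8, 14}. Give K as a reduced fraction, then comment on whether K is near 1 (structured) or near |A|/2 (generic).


|A| = 4.
Compute A + A by enumerating all 16 pairs.
A + A = {-10, -7, -4, 3, 6, 9, 12, 16, 22, 28}, so |A + A| = 10.
K = |A + A| / |A| = 10/4 = 5/2 ≈ 2.5000.
Reference: AP of size 4 gives K = 7/4 ≈ 1.7500; a fully generic set of size 4 gives K ≈ 2.5000.

|A| = 4, |A + A| = 10, K = 10/4 = 5/2.


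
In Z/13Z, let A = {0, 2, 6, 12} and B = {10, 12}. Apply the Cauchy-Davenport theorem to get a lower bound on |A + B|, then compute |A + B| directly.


Cauchy-Davenport: |A + B| ≥ min(p, |A| + |B| - 1) for A, B nonempty in Z/pZ.
|A| = 4, |B| = 2, p = 13.
CD lower bound = min(13, 4 + 2 - 1) = min(13, 5) = 5.
Compute A + B mod 13 directly:
a = 0: 0+10=10, 0+12=12
a = 2: 2+10=12, 2+12=1
a = 6: 6+10=3, 6+12=5
a = 12: 12+10=9, 12+12=11
A + B = {1, 3, 5, 9, 10, 11, 12}, so |A + B| = 7.
Verify: 7 ≥ 5? Yes ✓.

CD lower bound = 5, actual |A + B| = 7.


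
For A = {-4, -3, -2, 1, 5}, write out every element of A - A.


A - A = {a - a' : a, a' ∈ A}.
Compute a - a' for each ordered pair (a, a'):
a = -4: -4--4=0, -4--3=-1, -4--2=-2, -4-1=-5, -4-5=-9
a = -3: -3--4=1, -3--3=0, -3--2=-1, -3-1=-4, -3-5=-8
a = -2: -2--4=2, -2--3=1, -2--2=0, -2-1=-3, -2-5=-7
a = 1: 1--4=5, 1--3=4, 1--2=3, 1-1=0, 1-5=-4
a = 5: 5--4=9, 5--3=8, 5--2=7, 5-1=4, 5-5=0
Collecting distinct values (and noting 0 appears from a-a):
A - A = {-9, -8, -7, -5, -4, -3, -2, -1, 0, 1, 2, 3, 4, 5, 7, 8, 9}
|A - A| = 17

A - A = {-9, -8, -7, -5, -4, -3, -2, -1, 0, 1, 2, 3, 4, 5, 7, 8, 9}


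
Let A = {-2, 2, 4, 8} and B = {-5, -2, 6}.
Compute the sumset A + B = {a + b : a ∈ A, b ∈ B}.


A + B = {a + b : a ∈ A, b ∈ B}.
Enumerate all |A|·|B| = 4·3 = 12 pairs (a, b) and collect distinct sums.
a = -2: -2+-5=-7, -2+-2=-4, -2+6=4
a = 2: 2+-5=-3, 2+-2=0, 2+6=8
a = 4: 4+-5=-1, 4+-2=2, 4+6=10
a = 8: 8+-5=3, 8+-2=6, 8+6=14
Collecting distinct sums: A + B = {-7, -4, -3, -1, 0, 2, 3, 4, 6, 8, 10, 14}
|A + B| = 12

A + B = {-7, -4, -3, -1, 0, 2, 3, 4, 6, 8, 10, 14}


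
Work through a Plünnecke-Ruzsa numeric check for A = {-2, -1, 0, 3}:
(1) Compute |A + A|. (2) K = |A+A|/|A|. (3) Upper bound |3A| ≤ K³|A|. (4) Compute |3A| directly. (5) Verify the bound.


|A| = 4.
Step 1: Compute A + A by enumerating all 16 pairs.
A + A = {-4, -3, -2, -1, 0, 1, 2, 3, 6}, so |A + A| = 9.
Step 2: Doubling constant K = |A + A|/|A| = 9/4 = 9/4 ≈ 2.2500.
Step 3: Plünnecke-Ruzsa gives |3A| ≤ K³·|A| = (2.2500)³ · 4 ≈ 45.5625.
Step 4: Compute 3A = A + A + A directly by enumerating all triples (a,b,c) ∈ A³; |3A| = 14.
Step 5: Check 14 ≤ 45.5625? Yes ✓.

K = 9/4, Plünnecke-Ruzsa bound K³|A| ≈ 45.5625, |3A| = 14, inequality holds.


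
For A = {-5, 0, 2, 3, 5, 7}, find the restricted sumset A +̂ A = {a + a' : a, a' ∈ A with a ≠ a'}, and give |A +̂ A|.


Restricted sumset: A +̂ A = {a + a' : a ∈ A, a' ∈ A, a ≠ a'}.
Equivalently, take A + A and drop any sum 2a that is achievable ONLY as a + a for a ∈ A (i.e. sums representable only with equal summands).
Enumerate pairs (a, a') with a < a' (symmetric, so each unordered pair gives one sum; this covers all a ≠ a'):
  -5 + 0 = -5
  -5 + 2 = -3
  -5 + 3 = -2
  -5 + 5 = 0
  -5 + 7 = 2
  0 + 2 = 2
  0 + 3 = 3
  0 + 5 = 5
  0 + 7 = 7
  2 + 3 = 5
  2 + 5 = 7
  2 + 7 = 9
  3 + 5 = 8
  3 + 7 = 10
  5 + 7 = 12
Collected distinct sums: {-5, -3, -2, 0, 2, 3, 5, 7, 8, 9, 10, 12}
|A +̂ A| = 12
(Reference bound: |A +̂ A| ≥ 2|A| - 3 for |A| ≥ 2, with |A| = 6 giving ≥ 9.)

|A +̂ A| = 12


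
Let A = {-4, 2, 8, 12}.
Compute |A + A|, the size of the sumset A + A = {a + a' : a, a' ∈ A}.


A + A = {a + a' : a, a' ∈ A}; |A| = 4.
General bounds: 2|A| - 1 ≤ |A + A| ≤ |A|(|A|+1)/2, i.e. 7 ≤ |A + A| ≤ 10.
Lower bound 2|A|-1 is attained iff A is an arithmetic progression.
Enumerate sums a + a' for a ≤ a' (symmetric, so this suffices):
a = -4: -4+-4=-8, -4+2=-2, -4+8=4, -4+12=8
a = 2: 2+2=4, 2+8=10, 2+12=14
a = 8: 8+8=16, 8+12=20
a = 12: 12+12=24
Distinct sums: {-8, -2, 4, 8, 10, 14, 16, 20, 24}
|A + A| = 9

|A + A| = 9


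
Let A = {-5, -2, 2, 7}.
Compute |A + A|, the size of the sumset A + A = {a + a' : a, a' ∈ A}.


A + A = {a + a' : a, a' ∈ A}; |A| = 4.
General bounds: 2|A| - 1 ≤ |A + A| ≤ |A|(|A|+1)/2, i.e. 7 ≤ |A + A| ≤ 10.
Lower bound 2|A|-1 is attained iff A is an arithmetic progression.
Enumerate sums a + a' for a ≤ a' (symmetric, so this suffices):
a = -5: -5+-5=-10, -5+-2=-7, -5+2=-3, -5+7=2
a = -2: -2+-2=-4, -2+2=0, -2+7=5
a = 2: 2+2=4, 2+7=9
a = 7: 7+7=14
Distinct sums: {-10, -7, -4, -3, 0, 2, 4, 5, 9, 14}
|A + A| = 10

|A + A| = 10


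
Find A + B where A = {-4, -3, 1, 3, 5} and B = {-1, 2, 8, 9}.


A + B = {a + b : a ∈ A, b ∈ B}.
Enumerate all |A|·|B| = 5·4 = 20 pairs (a, b) and collect distinct sums.
a = -4: -4+-1=-5, -4+2=-2, -4+8=4, -4+9=5
a = -3: -3+-1=-4, -3+2=-1, -3+8=5, -3+9=6
a = 1: 1+-1=0, 1+2=3, 1+8=9, 1+9=10
a = 3: 3+-1=2, 3+2=5, 3+8=11, 3+9=12
a = 5: 5+-1=4, 5+2=7, 5+8=13, 5+9=14
Collecting distinct sums: A + B = {-5, -4, -2, -1, 0, 2, 3, 4, 5, 6, 7, 9, 10, 11, 12, 13, 14}
|A + B| = 17

A + B = {-5, -4, -2, -1, 0, 2, 3, 4, 5, 6, 7, 9, 10, 11, 12, 13, 14}


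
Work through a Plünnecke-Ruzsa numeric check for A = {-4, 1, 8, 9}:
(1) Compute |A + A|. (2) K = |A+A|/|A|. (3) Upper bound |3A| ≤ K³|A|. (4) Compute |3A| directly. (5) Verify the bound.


|A| = 4.
Step 1: Compute A + A by enumerating all 16 pairs.
A + A = {-8, -3, 2, 4, 5, 9, 10, 16, 17, 18}, so |A + A| = 10.
Step 2: Doubling constant K = |A + A|/|A| = 10/4 = 10/4 ≈ 2.5000.
Step 3: Plünnecke-Ruzsa gives |3A| ≤ K³·|A| = (2.5000)³ · 4 ≈ 62.5000.
Step 4: Compute 3A = A + A + A directly by enumerating all triples (a,b,c) ∈ A³; |3A| = 20.
Step 5: Check 20 ≤ 62.5000? Yes ✓.

K = 10/4, Plünnecke-Ruzsa bound K³|A| ≈ 62.5000, |3A| = 20, inequality holds.


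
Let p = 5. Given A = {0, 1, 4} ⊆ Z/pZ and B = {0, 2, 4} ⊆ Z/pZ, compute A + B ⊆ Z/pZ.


Work in Z/5Z: reduce every sum a + b modulo 5.
Enumerate all 9 pairs:
a = 0: 0+0=0, 0+2=2, 0+4=4
a = 1: 1+0=1, 1+2=3, 1+4=0
a = 4: 4+0=4, 4+2=1, 4+4=3
Distinct residues collected: {0, 1, 2, 3, 4}
|A + B| = 5 (out of 5 total residues).

A + B = {0, 1, 2, 3, 4}


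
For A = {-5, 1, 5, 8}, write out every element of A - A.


A - A = {a - a' : a, a' ∈ A}.
Compute a - a' for each ordered pair (a, a'):
a = -5: -5--5=0, -5-1=-6, -5-5=-10, -5-8=-13
a = 1: 1--5=6, 1-1=0, 1-5=-4, 1-8=-7
a = 5: 5--5=10, 5-1=4, 5-5=0, 5-8=-3
a = 8: 8--5=13, 8-1=7, 8-5=3, 8-8=0
Collecting distinct values (and noting 0 appears from a-a):
A - A = {-13, -10, -7, -6, -4, -3, 0, 3, 4, 6, 7, 10, 13}
|A - A| = 13

A - A = {-13, -10, -7, -6, -4, -3, 0, 3, 4, 6, 7, 10, 13}


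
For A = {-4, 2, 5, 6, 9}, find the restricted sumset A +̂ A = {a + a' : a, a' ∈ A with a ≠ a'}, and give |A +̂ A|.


Restricted sumset: A +̂ A = {a + a' : a ∈ A, a' ∈ A, a ≠ a'}.
Equivalently, take A + A and drop any sum 2a that is achievable ONLY as a + a for a ∈ A (i.e. sums representable only with equal summands).
Enumerate pairs (a, a') with a < a' (symmetric, so each unordered pair gives one sum; this covers all a ≠ a'):
  -4 + 2 = -2
  -4 + 5 = 1
  -4 + 6 = 2
  -4 + 9 = 5
  2 + 5 = 7
  2 + 6 = 8
  2 + 9 = 11
  5 + 6 = 11
  5 + 9 = 14
  6 + 9 = 15
Collected distinct sums: {-2, 1, 2, 5, 7, 8, 11, 14, 15}
|A +̂ A| = 9
(Reference bound: |A +̂ A| ≥ 2|A| - 3 for |A| ≥ 2, with |A| = 5 giving ≥ 7.)

|A +̂ A| = 9


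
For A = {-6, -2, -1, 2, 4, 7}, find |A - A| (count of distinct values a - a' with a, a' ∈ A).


A - A = {a - a' : a, a' ∈ A}; |A| = 6.
Bounds: 2|A|-1 ≤ |A - A| ≤ |A|² - |A| + 1, i.e. 11 ≤ |A - A| ≤ 31.
Note: 0 ∈ A - A always (from a - a). The set is symmetric: if d ∈ A - A then -d ∈ A - A.
Enumerate nonzero differences d = a - a' with a > a' (then include -d):
Positive differences: {1, 2, 3, 4, 5, 6, 8, 9, 10, 13}
Full difference set: {0} ∪ (positive diffs) ∪ (negative diffs).
|A - A| = 1 + 2·10 = 21 (matches direct enumeration: 21).

|A - A| = 21


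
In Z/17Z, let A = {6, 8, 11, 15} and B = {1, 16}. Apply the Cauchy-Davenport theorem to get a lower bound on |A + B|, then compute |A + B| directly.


Cauchy-Davenport: |A + B| ≥ min(p, |A| + |B| - 1) for A, B nonempty in Z/pZ.
|A| = 4, |B| = 2, p = 17.
CD lower bound = min(17, 4 + 2 - 1) = min(17, 5) = 5.
Compute A + B mod 17 directly:
a = 6: 6+1=7, 6+16=5
a = 8: 8+1=9, 8+16=7
a = 11: 11+1=12, 11+16=10
a = 15: 15+1=16, 15+16=14
A + B = {5, 7, 9, 10, 12, 14, 16}, so |A + B| = 7.
Verify: 7 ≥ 5? Yes ✓.

CD lower bound = 5, actual |A + B| = 7.


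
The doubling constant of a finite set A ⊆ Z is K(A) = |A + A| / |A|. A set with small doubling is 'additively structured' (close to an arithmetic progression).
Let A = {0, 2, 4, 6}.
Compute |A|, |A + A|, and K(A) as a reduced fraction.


|A| = 4.
Compute A + A by enumerating all 16 pairs.
A + A = {0, 2, 4, 6, 8, 10, 12}, so |A + A| = 7.
K = |A + A| / |A| = 7/4 (already in lowest terms) ≈ 1.7500.
Reference: AP of size 4 gives K = 7/4 ≈ 1.7500; a fully generic set of size 4 gives K ≈ 2.5000.

|A| = 4, |A + A| = 7, K = 7/4.


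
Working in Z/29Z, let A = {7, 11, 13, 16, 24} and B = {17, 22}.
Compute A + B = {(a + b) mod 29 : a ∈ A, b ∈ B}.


Work in Z/29Z: reduce every sum a + b modulo 29.
Enumerate all 10 pairs:
a = 7: 7+17=24, 7+22=0
a = 11: 11+17=28, 11+22=4
a = 13: 13+17=1, 13+22=6
a = 16: 16+17=4, 16+22=9
a = 24: 24+17=12, 24+22=17
Distinct residues collected: {0, 1, 4, 6, 9, 12, 17, 24, 28}
|A + B| = 9 (out of 29 total residues).

A + B = {0, 1, 4, 6, 9, 12, 17, 24, 28}


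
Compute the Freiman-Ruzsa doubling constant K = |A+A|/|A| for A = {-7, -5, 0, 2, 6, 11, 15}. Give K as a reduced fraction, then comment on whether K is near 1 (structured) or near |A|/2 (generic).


|A| = 7.
Compute A + A by enumerating all 49 pairs.
A + A = {-14, -12, -10, -7, -5, -3, -1, 0, 1, 2, 4, 6, 8, 10, 11, 12, 13, 15, 17, 21, 22, 26, 30}, so |A + A| = 23.
K = |A + A| / |A| = 23/7 (already in lowest terms) ≈ 3.2857.
Reference: AP of size 7 gives K = 13/7 ≈ 1.8571; a fully generic set of size 7 gives K ≈ 4.0000.

|A| = 7, |A + A| = 23, K = 23/7.


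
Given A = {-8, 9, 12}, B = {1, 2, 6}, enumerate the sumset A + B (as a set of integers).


A + B = {a + b : a ∈ A, b ∈ B}.
Enumerate all |A|·|B| = 3·3 = 9 pairs (a, b) and collect distinct sums.
a = -8: -8+1=-7, -8+2=-6, -8+6=-2
a = 9: 9+1=10, 9+2=11, 9+6=15
a = 12: 12+1=13, 12+2=14, 12+6=18
Collecting distinct sums: A + B = {-7, -6, -2, 10, 11, 13, 14, 15, 18}
|A + B| = 9

A + B = {-7, -6, -2, 10, 11, 13, 14, 15, 18}


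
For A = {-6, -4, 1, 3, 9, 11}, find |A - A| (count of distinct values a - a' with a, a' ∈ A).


A - A = {a - a' : a, a' ∈ A}; |A| = 6.
Bounds: 2|A|-1 ≤ |A - A| ≤ |A|² - |A| + 1, i.e. 11 ≤ |A - A| ≤ 31.
Note: 0 ∈ A - A always (from a - a). The set is symmetric: if d ∈ A - A then -d ∈ A - A.
Enumerate nonzero differences d = a - a' with a > a' (then include -d):
Positive differences: {2, 5, 6, 7, 8, 9, 10, 13, 15, 17}
Full difference set: {0} ∪ (positive diffs) ∪ (negative diffs).
|A - A| = 1 + 2·10 = 21 (matches direct enumeration: 21).

|A - A| = 21


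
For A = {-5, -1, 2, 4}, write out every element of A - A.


A - A = {a - a' : a, a' ∈ A}.
Compute a - a' for each ordered pair (a, a'):
a = -5: -5--5=0, -5--1=-4, -5-2=-7, -5-4=-9
a = -1: -1--5=4, -1--1=0, -1-2=-3, -1-4=-5
a = 2: 2--5=7, 2--1=3, 2-2=0, 2-4=-2
a = 4: 4--5=9, 4--1=5, 4-2=2, 4-4=0
Collecting distinct values (and noting 0 appears from a-a):
A - A = {-9, -7, -5, -4, -3, -2, 0, 2, 3, 4, 5, 7, 9}
|A - A| = 13

A - A = {-9, -7, -5, -4, -3, -2, 0, 2, 3, 4, 5, 7, 9}


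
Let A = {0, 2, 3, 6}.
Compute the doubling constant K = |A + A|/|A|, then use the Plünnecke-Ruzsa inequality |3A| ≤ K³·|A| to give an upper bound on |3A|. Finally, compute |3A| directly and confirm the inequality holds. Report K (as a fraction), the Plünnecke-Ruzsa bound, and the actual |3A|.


|A| = 4.
Step 1: Compute A + A by enumerating all 16 pairs.
A + A = {0, 2, 3, 4, 5, 6, 8, 9, 12}, so |A + A| = 9.
Step 2: Doubling constant K = |A + A|/|A| = 9/4 = 9/4 ≈ 2.2500.
Step 3: Plünnecke-Ruzsa gives |3A| ≤ K³·|A| = (2.2500)³ · 4 ≈ 45.5625.
Step 4: Compute 3A = A + A + A directly by enumerating all triples (a,b,c) ∈ A³; |3A| = 15.
Step 5: Check 15 ≤ 45.5625? Yes ✓.

K = 9/4, Plünnecke-Ruzsa bound K³|A| ≈ 45.5625, |3A| = 15, inequality holds.


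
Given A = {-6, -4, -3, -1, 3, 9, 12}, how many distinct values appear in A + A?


A + A = {a + a' : a, a' ∈ A}; |A| = 7.
General bounds: 2|A| - 1 ≤ |A + A| ≤ |A|(|A|+1)/2, i.e. 13 ≤ |A + A| ≤ 28.
Lower bound 2|A|-1 is attained iff A is an arithmetic progression.
Enumerate sums a + a' for a ≤ a' (symmetric, so this suffices):
a = -6: -6+-6=-12, -6+-4=-10, -6+-3=-9, -6+-1=-7, -6+3=-3, -6+9=3, -6+12=6
a = -4: -4+-4=-8, -4+-3=-7, -4+-1=-5, -4+3=-1, -4+9=5, -4+12=8
a = -3: -3+-3=-6, -3+-1=-4, -3+3=0, -3+9=6, -3+12=9
a = -1: -1+-1=-2, -1+3=2, -1+9=8, -1+12=11
a = 3: 3+3=6, 3+9=12, 3+12=15
a = 9: 9+9=18, 9+12=21
a = 12: 12+12=24
Distinct sums: {-12, -10, -9, -8, -7, -6, -5, -4, -3, -2, -1, 0, 2, 3, 5, 6, 8, 9, 11, 12, 15, 18, 21, 24}
|A + A| = 24

|A + A| = 24


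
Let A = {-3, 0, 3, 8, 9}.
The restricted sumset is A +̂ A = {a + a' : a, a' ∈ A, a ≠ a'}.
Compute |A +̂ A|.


Restricted sumset: A +̂ A = {a + a' : a ∈ A, a' ∈ A, a ≠ a'}.
Equivalently, take A + A and drop any sum 2a that is achievable ONLY as a + a for a ∈ A (i.e. sums representable only with equal summands).
Enumerate pairs (a, a') with a < a' (symmetric, so each unordered pair gives one sum; this covers all a ≠ a'):
  -3 + 0 = -3
  -3 + 3 = 0
  -3 + 8 = 5
  -3 + 9 = 6
  0 + 3 = 3
  0 + 8 = 8
  0 + 9 = 9
  3 + 8 = 11
  3 + 9 = 12
  8 + 9 = 17
Collected distinct sums: {-3, 0, 3, 5, 6, 8, 9, 11, 12, 17}
|A +̂ A| = 10
(Reference bound: |A +̂ A| ≥ 2|A| - 3 for |A| ≥ 2, with |A| = 5 giving ≥ 7.)

|A +̂ A| = 10


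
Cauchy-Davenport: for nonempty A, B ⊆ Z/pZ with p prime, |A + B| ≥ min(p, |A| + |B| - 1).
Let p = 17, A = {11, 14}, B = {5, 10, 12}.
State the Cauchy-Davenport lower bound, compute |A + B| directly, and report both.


Cauchy-Davenport: |A + B| ≥ min(p, |A| + |B| - 1) for A, B nonempty in Z/pZ.
|A| = 2, |B| = 3, p = 17.
CD lower bound = min(17, 2 + 3 - 1) = min(17, 4) = 4.
Compute A + B mod 17 directly:
a = 11: 11+5=16, 11+10=4, 11+12=6
a = 14: 14+5=2, 14+10=7, 14+12=9
A + B = {2, 4, 6, 7, 9, 16}, so |A + B| = 6.
Verify: 6 ≥ 4? Yes ✓.

CD lower bound = 4, actual |A + B| = 6.


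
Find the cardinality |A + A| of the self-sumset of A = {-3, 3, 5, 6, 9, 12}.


A + A = {a + a' : a, a' ∈ A}; |A| = 6.
General bounds: 2|A| - 1 ≤ |A + A| ≤ |A|(|A|+1)/2, i.e. 11 ≤ |A + A| ≤ 21.
Lower bound 2|A|-1 is attained iff A is an arithmetic progression.
Enumerate sums a + a' for a ≤ a' (symmetric, so this suffices):
a = -3: -3+-3=-6, -3+3=0, -3+5=2, -3+6=3, -3+9=6, -3+12=9
a = 3: 3+3=6, 3+5=8, 3+6=9, 3+9=12, 3+12=15
a = 5: 5+5=10, 5+6=11, 5+9=14, 5+12=17
a = 6: 6+6=12, 6+9=15, 6+12=18
a = 9: 9+9=18, 9+12=21
a = 12: 12+12=24
Distinct sums: {-6, 0, 2, 3, 6, 8, 9, 10, 11, 12, 14, 15, 17, 18, 21, 24}
|A + A| = 16

|A + A| = 16


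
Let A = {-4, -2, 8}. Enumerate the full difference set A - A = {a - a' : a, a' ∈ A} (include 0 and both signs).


A - A = {a - a' : a, a' ∈ A}.
Compute a - a' for each ordered pair (a, a'):
a = -4: -4--4=0, -4--2=-2, -4-8=-12
a = -2: -2--4=2, -2--2=0, -2-8=-10
a = 8: 8--4=12, 8--2=10, 8-8=0
Collecting distinct values (and noting 0 appears from a-a):
A - A = {-12, -10, -2, 0, 2, 10, 12}
|A - A| = 7

A - A = {-12, -10, -2, 0, 2, 10, 12}


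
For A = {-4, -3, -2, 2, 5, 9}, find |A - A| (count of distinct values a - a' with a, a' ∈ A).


A - A = {a - a' : a, a' ∈ A}; |A| = 6.
Bounds: 2|A|-1 ≤ |A - A| ≤ |A|² - |A| + 1, i.e. 11 ≤ |A - A| ≤ 31.
Note: 0 ∈ A - A always (from a - a). The set is symmetric: if d ∈ A - A then -d ∈ A - A.
Enumerate nonzero differences d = a - a' with a > a' (then include -d):
Positive differences: {1, 2, 3, 4, 5, 6, 7, 8, 9, 11, 12, 13}
Full difference set: {0} ∪ (positive diffs) ∪ (negative diffs).
|A - A| = 1 + 2·12 = 25 (matches direct enumeration: 25).

|A - A| = 25


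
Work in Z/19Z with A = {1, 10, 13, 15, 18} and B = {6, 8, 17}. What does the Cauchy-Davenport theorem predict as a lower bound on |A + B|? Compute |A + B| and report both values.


Cauchy-Davenport: |A + B| ≥ min(p, |A| + |B| - 1) for A, B nonempty in Z/pZ.
|A| = 5, |B| = 3, p = 19.
CD lower bound = min(19, 5 + 3 - 1) = min(19, 7) = 7.
Compute A + B mod 19 directly:
a = 1: 1+6=7, 1+8=9, 1+17=18
a = 10: 10+6=16, 10+8=18, 10+17=8
a = 13: 13+6=0, 13+8=2, 13+17=11
a = 15: 15+6=2, 15+8=4, 15+17=13
a = 18: 18+6=5, 18+8=7, 18+17=16
A + B = {0, 2, 4, 5, 7, 8, 9, 11, 13, 16, 18}, so |A + B| = 11.
Verify: 11 ≥ 7? Yes ✓.

CD lower bound = 7, actual |A + B| = 11.


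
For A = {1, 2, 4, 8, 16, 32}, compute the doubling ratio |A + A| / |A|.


|A| = 6.
Compute A + A by enumerating all 36 pairs.
A + A = {2, 3, 4, 5, 6, 8, 9, 10, 12, 16, 17, 18, 20, 24, 32, 33, 34, 36, 40, 48, 64}, so |A + A| = 21.
K = |A + A| / |A| = 21/6 = 7/2 ≈ 3.5000.
Reference: AP of size 6 gives K = 11/6 ≈ 1.8333; a fully generic set of size 6 gives K ≈ 3.5000.

|A| = 6, |A + A| = 21, K = 21/6 = 7/2.


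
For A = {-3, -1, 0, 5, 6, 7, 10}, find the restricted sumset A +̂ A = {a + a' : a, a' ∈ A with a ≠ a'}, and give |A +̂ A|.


Restricted sumset: A +̂ A = {a + a' : a ∈ A, a' ∈ A, a ≠ a'}.
Equivalently, take A + A and drop any sum 2a that is achievable ONLY as a + a for a ∈ A (i.e. sums representable only with equal summands).
Enumerate pairs (a, a') with a < a' (symmetric, so each unordered pair gives one sum; this covers all a ≠ a'):
  -3 + -1 = -4
  -3 + 0 = -3
  -3 + 5 = 2
  -3 + 6 = 3
  -3 + 7 = 4
  -3 + 10 = 7
  -1 + 0 = -1
  -1 + 5 = 4
  -1 + 6 = 5
  -1 + 7 = 6
  -1 + 10 = 9
  0 + 5 = 5
  0 + 6 = 6
  0 + 7 = 7
  0 + 10 = 10
  5 + 6 = 11
  5 + 7 = 12
  5 + 10 = 15
  6 + 7 = 13
  6 + 10 = 16
  7 + 10 = 17
Collected distinct sums: {-4, -3, -1, 2, 3, 4, 5, 6, 7, 9, 10, 11, 12, 13, 15, 16, 17}
|A +̂ A| = 17
(Reference bound: |A +̂ A| ≥ 2|A| - 3 for |A| ≥ 2, with |A| = 7 giving ≥ 11.)

|A +̂ A| = 17


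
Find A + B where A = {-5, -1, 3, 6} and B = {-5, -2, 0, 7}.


A + B = {a + b : a ∈ A, b ∈ B}.
Enumerate all |A|·|B| = 4·4 = 16 pairs (a, b) and collect distinct sums.
a = -5: -5+-5=-10, -5+-2=-7, -5+0=-5, -5+7=2
a = -1: -1+-5=-6, -1+-2=-3, -1+0=-1, -1+7=6
a = 3: 3+-5=-2, 3+-2=1, 3+0=3, 3+7=10
a = 6: 6+-5=1, 6+-2=4, 6+0=6, 6+7=13
Collecting distinct sums: A + B = {-10, -7, -6, -5, -3, -2, -1, 1, 2, 3, 4, 6, 10, 13}
|A + B| = 14

A + B = {-10, -7, -6, -5, -3, -2, -1, 1, 2, 3, 4, 6, 10, 13}


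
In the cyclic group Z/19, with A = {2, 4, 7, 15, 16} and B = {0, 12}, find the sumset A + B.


Work in Z/19Z: reduce every sum a + b modulo 19.
Enumerate all 10 pairs:
a = 2: 2+0=2, 2+12=14
a = 4: 4+0=4, 4+12=16
a = 7: 7+0=7, 7+12=0
a = 15: 15+0=15, 15+12=8
a = 16: 16+0=16, 16+12=9
Distinct residues collected: {0, 2, 4, 7, 8, 9, 14, 15, 16}
|A + B| = 9 (out of 19 total residues).

A + B = {0, 2, 4, 7, 8, 9, 14, 15, 16}


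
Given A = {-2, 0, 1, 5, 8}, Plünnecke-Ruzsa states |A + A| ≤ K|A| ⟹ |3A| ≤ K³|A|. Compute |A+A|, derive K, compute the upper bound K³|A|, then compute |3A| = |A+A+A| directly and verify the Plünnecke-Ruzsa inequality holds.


|A| = 5.
Step 1: Compute A + A by enumerating all 25 pairs.
A + A = {-4, -2, -1, 0, 1, 2, 3, 5, 6, 8, 9, 10, 13, 16}, so |A + A| = 14.
Step 2: Doubling constant K = |A + A|/|A| = 14/5 = 14/5 ≈ 2.8000.
Step 3: Plünnecke-Ruzsa gives |3A| ≤ K³·|A| = (2.8000)³ · 5 ≈ 109.7600.
Step 4: Compute 3A = A + A + A directly by enumerating all triples (a,b,c) ∈ A³; |3A| = 25.
Step 5: Check 25 ≤ 109.7600? Yes ✓.

K = 14/5, Plünnecke-Ruzsa bound K³|A| ≈ 109.7600, |3A| = 25, inequality holds.


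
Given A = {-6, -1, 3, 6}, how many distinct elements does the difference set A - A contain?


A - A = {a - a' : a, a' ∈ A}; |A| = 4.
Bounds: 2|A|-1 ≤ |A - A| ≤ |A|² - |A| + 1, i.e. 7 ≤ |A - A| ≤ 13.
Note: 0 ∈ A - A always (from a - a). The set is symmetric: if d ∈ A - A then -d ∈ A - A.
Enumerate nonzero differences d = a - a' with a > a' (then include -d):
Positive differences: {3, 4, 5, 7, 9, 12}
Full difference set: {0} ∪ (positive diffs) ∪ (negative diffs).
|A - A| = 1 + 2·6 = 13 (matches direct enumeration: 13).

|A - A| = 13


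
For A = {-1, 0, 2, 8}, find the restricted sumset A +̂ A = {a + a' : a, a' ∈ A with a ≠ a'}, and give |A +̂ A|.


Restricted sumset: A +̂ A = {a + a' : a ∈ A, a' ∈ A, a ≠ a'}.
Equivalently, take A + A and drop any sum 2a that is achievable ONLY as a + a for a ∈ A (i.e. sums representable only with equal summands).
Enumerate pairs (a, a') with a < a' (symmetric, so each unordered pair gives one sum; this covers all a ≠ a'):
  -1 + 0 = -1
  -1 + 2 = 1
  -1 + 8 = 7
  0 + 2 = 2
  0 + 8 = 8
  2 + 8 = 10
Collected distinct sums: {-1, 1, 2, 7, 8, 10}
|A +̂ A| = 6
(Reference bound: |A +̂ A| ≥ 2|A| - 3 for |A| ≥ 2, with |A| = 4 giving ≥ 5.)

|A +̂ A| = 6
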